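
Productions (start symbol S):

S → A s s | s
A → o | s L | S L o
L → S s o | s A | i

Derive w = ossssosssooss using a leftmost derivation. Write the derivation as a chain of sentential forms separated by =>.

S=>Ass=>SLoss=>AssLoss=>ossLoss=>ossSsooss=>ossAsssooss=>osssLsssooss=>ossssAsssooss=>ossssosssooss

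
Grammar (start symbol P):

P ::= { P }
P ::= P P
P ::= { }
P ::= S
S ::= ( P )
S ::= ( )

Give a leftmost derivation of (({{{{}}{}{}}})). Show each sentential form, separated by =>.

P => S => (P) => (S) => ((P)) => (({P})) => (({{P}})) => (({{PP}})) => (({{PPP}})) => (({{{P}PP}})) => (({{{{}}PP}})) => (({{{{}}{}P}})) => (({{{{}}{}{}}}))

P => S   [P ::= S]
S => (P)   [S ::= ( P )]
(P) => (S)   [P ::= S]
(S) => ((P))   [S ::= ( P )]
((P)) => (({P}))   [P ::= { P }]
(({P})) => (({{P}}))   [P ::= { P }]
(({{P}})) => (({{PP}}))   [P ::= P P]
(({{PP}})) => (({{PPP}}))   [P ::= P P]
(({{PPP}})) => (({{{P}PP}}))   [P ::= { P }]
(({{{P}PP}})) => (({{{{}}PP}}))   [P ::= { }]
(({{{{}}PP}})) => (({{{{}}{}P}}))   [P ::= { }]
(({{{{}}{}P}})) => (({{{{}}{}{}}}))   [P ::= { }]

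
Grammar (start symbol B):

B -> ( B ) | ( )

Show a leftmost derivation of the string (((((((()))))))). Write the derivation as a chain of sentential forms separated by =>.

B => (B)   [B -> ( B )]
(B) => ((B))   [B -> ( B )]
((B)) => (((B)))   [B -> ( B )]
(((B))) => ((((B))))   [B -> ( B )]
((((B)))) => (((((B)))))   [B -> ( B )]
(((((B))))) => ((((((B))))))   [B -> ( B )]
((((((B)))))) => (((((((B)))))))   [B -> ( B )]
(((((((B))))))) => (((((((())))))))   [B -> ( )]

B=>(B)=>((B))=>(((B)))=>((((B))))=>(((((B)))))=>((((((B))))))=>(((((((B)))))))=>(((((((())))))))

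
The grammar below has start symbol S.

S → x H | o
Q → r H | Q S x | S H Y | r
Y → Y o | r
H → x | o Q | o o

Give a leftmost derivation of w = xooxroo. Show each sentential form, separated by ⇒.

S ⇒ xH   [S → x H]
xH ⇒ xoQ   [H → o Q]
xoQ ⇒ xoSHY   [Q → S H Y]
xoSHY ⇒ xooHY   [S → o]
xooHY ⇒ xooxY   [H → x]
xooxY ⇒ xooxYo   [Y → Y o]
xooxYo ⇒ xooxYoo   [Y → Y o]
xooxYoo ⇒ xooxroo   [Y → r]

S ⇒ xH ⇒ xoQ ⇒ xoSHY ⇒ xooHY ⇒ xooxY ⇒ xooxYo ⇒ xooxYoo ⇒ xooxroo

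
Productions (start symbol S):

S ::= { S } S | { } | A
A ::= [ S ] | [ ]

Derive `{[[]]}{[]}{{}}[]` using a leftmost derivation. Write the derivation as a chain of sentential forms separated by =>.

S => {S}S => {A}S => {[S]}S => {[A]}S => {[[]]}S => {[[]]}{S}S => {[[]]}{A}S => {[[]]}{[]}S => {[[]]}{[]}{S}S => {[[]]}{[]}{{}}S => {[[]]}{[]}{{}}A => {[[]]}{[]}{{}}[]

S => {S}S   [S ::= { S } S]
{S}S => {A}S   [S ::= A]
{A}S => {[S]}S   [A ::= [ S ]]
{[S]}S => {[A]}S   [S ::= A]
{[A]}S => {[[]]}S   [A ::= [ ]]
{[[]]}S => {[[]]}{S}S   [S ::= { S } S]
{[[]]}{S}S => {[[]]}{A}S   [S ::= A]
{[[]]}{A}S => {[[]]}{[]}S   [A ::= [ ]]
{[[]]}{[]}S => {[[]]}{[]}{S}S   [S ::= { S } S]
{[[]]}{[]}{S}S => {[[]]}{[]}{{}}S   [S ::= { }]
{[[]]}{[]}{{}}S => {[[]]}{[]}{{}}A   [S ::= A]
{[[]]}{[]}{{}}A => {[[]]}{[]}{{}}[]   [A ::= [ ]]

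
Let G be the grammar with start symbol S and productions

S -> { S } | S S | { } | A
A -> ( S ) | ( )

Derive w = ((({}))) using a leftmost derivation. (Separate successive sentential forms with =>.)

S=>A=>(S)=>(A)=>((S))=>((A))=>(((S)))=>((({})))

S => A   [S -> A]
A => (S)   [A -> ( S )]
(S) => (A)   [S -> A]
(A) => ((S))   [A -> ( S )]
((S)) => ((A))   [S -> A]
((A)) => (((S)))   [A -> ( S )]
(((S))) => ((({})))   [S -> { }]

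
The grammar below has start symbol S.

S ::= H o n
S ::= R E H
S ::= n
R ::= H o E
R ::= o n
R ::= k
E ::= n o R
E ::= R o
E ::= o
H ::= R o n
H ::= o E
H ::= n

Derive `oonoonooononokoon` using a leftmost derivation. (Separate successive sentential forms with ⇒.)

S ⇒ Hon   [S ::= H o n]
Hon ⇒ oEon   [H ::= o E]
oEon ⇒ oRoon   [E ::= R o]
oRoon ⇒ oHoEoon   [R ::= H o E]
oHoEoon ⇒ oRonoEoon   [H ::= R o n]
oRonoEoon ⇒ oHoEonoEoon   [R ::= H o E]
oHoEonoEoon ⇒ ooEoEonoEoon   [H ::= o E]
ooEoEonoEoon ⇒ oonoRoEonoEoon   [E ::= n o R]
oonoRoEonoEoon ⇒ oonoonoEonoEoon   [R ::= o n]
oonoonoEonoEoon ⇒ oonoonooonoEoon   [E ::= o]
oonoonooonoEoon ⇒ oonoonooononoRoon   [E ::= n o R]
oonoonooononoRoon ⇒ oonoonooononokoon   [R ::= k]

S⇒Hon⇒oEon⇒oRoon⇒oHoEoon⇒oRonoEoon⇒oHoEonoEoon⇒ooEoEonoEoon⇒oonoRoEonoEoon⇒oonoonoEonoEoon⇒oonoonooonoEoon⇒oonoonooononoRoon⇒oonoonooononokoon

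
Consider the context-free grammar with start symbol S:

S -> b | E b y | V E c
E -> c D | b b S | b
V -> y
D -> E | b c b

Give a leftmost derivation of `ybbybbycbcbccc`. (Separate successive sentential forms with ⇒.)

S ⇒ VEc   [S -> V E c]
VEc ⇒ yEc   [V -> y]
yEc ⇒ ybbSc   [E -> b b S]
ybbSc ⇒ ybbVEcc   [S -> V E c]
ybbVEcc ⇒ ybbyEcc   [V -> y]
ybbyEcc ⇒ ybbybbScc   [E -> b b S]
ybbybbScc ⇒ ybbybbVEccc   [S -> V E c]
ybbybbVEccc ⇒ ybbybbyEccc   [V -> y]
ybbybbyEccc ⇒ ybbybbycDccc   [E -> c D]
ybbybbycDccc ⇒ ybbybbycbcbccc   [D -> b c b]

S⇒VEc⇒yEc⇒ybbSc⇒ybbVEcc⇒ybbyEcc⇒ybbybbScc⇒ybbybbVEccc⇒ybbybbyEccc⇒ybbybbycDccc⇒ybbybbycbcbccc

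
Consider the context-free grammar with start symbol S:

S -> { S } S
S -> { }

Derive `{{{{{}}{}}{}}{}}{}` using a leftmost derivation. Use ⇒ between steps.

S ⇒ {S}S   [S -> { S } S]
{S}S ⇒ {{S}S}S   [S -> { S } S]
{{S}S}S ⇒ {{{S}S}S}S   [S -> { S } S]
{{{S}S}S}S ⇒ {{{{S}S}S}S}S   [S -> { S } S]
{{{{S}S}S}S}S ⇒ {{{{{}}S}S}S}S   [S -> { }]
{{{{{}}S}S}S}S ⇒ {{{{{}}{}}S}S}S   [S -> { }]
{{{{{}}{}}S}S}S ⇒ {{{{{}}{}}{}}S}S   [S -> { }]
{{{{{}}{}}{}}S}S ⇒ {{{{{}}{}}{}}{}}S   [S -> { }]
{{{{{}}{}}{}}{}}S ⇒ {{{{{}}{}}{}}{}}{}   [S -> { }]

S ⇒ {S}S ⇒ {{S}S}S ⇒ {{{S}S}S}S ⇒ {{{{S}S}S}S}S ⇒ {{{{{}}S}S}S}S ⇒ {{{{{}}{}}S}S}S ⇒ {{{{{}}{}}{}}S}S ⇒ {{{{{}}{}}{}}{}}S ⇒ {{{{{}}{}}{}}{}}{}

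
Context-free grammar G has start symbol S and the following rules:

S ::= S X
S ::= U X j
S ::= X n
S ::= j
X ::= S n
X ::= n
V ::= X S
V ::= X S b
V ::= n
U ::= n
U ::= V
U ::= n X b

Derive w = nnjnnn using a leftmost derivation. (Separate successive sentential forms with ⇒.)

S ⇒ Xn   [S ::= X n]
Xn ⇒ Snn   [X ::= S n]
Snn ⇒ SXnn   [S ::= S X]
SXnn ⇒ UXjXnn   [S ::= U X j]
UXjXnn ⇒ VXjXnn   [U ::= V]
VXjXnn ⇒ nXjXnn   [V ::= n]
nXjXnn ⇒ nnjXnn   [X ::= n]
nnjXnn ⇒ nnjnnn   [X ::= n]

S⇒Xn⇒Snn⇒SXnn⇒UXjXnn⇒VXjXnn⇒nXjXnn⇒nnjXnn⇒nnjnnn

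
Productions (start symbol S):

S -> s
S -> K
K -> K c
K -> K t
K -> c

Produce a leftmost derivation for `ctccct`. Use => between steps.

S=>K=>Kt=>Kct=>Kcct=>Kccct=>Ktccct=>ctccct

S => K   [S -> K]
K => Kt   [K -> K t]
Kt => Kct   [K -> K c]
Kct => Kcct   [K -> K c]
Kcct => Kccct   [K -> K c]
Kccct => Ktccct   [K -> K t]
Ktccct => ctccct   [K -> c]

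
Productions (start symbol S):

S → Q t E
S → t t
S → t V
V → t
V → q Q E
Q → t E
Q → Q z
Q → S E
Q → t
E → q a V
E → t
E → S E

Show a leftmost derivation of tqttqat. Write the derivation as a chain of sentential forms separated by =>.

S => tV => tqQE => tqtEE => tqttE => tqttqaV => tqttqat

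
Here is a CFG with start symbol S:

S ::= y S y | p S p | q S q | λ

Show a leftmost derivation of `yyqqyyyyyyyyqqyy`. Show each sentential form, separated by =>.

S=>ySy=>yySyy=>yyqSqyy=>yyqqSqqyy=>yyqqySyqqyy=>yyqqyySyyqqyy=>yyqqyyySyyyqqyy=>yyqqyyyySyyyyqqyy=>yyqqyyyyyyyyqqyy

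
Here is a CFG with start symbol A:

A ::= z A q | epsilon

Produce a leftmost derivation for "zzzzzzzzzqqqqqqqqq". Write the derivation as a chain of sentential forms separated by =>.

A => zAq   [A ::= z A q]
zAq => zzAqq   [A ::= z A q]
zzAqq => zzzAqqq   [A ::= z A q]
zzzAqqq => zzzzAqqqq   [A ::= z A q]
zzzzAqqqq => zzzzzAqqqqq   [A ::= z A q]
zzzzzAqqqqq => zzzzzzAqqqqqq   [A ::= z A q]
zzzzzzAqqqqqq => zzzzzzzAqqqqqqq   [A ::= z A q]
zzzzzzzAqqqqqqq => zzzzzzzzAqqqqqqqq   [A ::= z A q]
zzzzzzzzAqqqqqqqq => zzzzzzzzzAqqqqqqqqq   [A ::= z A q]
zzzzzzzzzAqqqqqqqqq => zzzzzzzzzqqqqqqqqq   [A ::= epsilon]

A=>zAq=>zzAqq=>zzzAqqq=>zzzzAqqqq=>zzzzzAqqqqq=>zzzzzzAqqqqqq=>zzzzzzzAqqqqqqq=>zzzzzzzzAqqqqqqqq=>zzzzzzzzzAqqqqqqqqq=>zzzzzzzzzqqqqqqqqq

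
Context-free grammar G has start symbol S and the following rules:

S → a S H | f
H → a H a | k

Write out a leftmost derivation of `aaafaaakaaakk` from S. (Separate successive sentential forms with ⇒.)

S⇒aSH⇒aaSHH⇒aaaSHHH⇒aaafHHH⇒aaafaHaHH⇒aaafaaHaaHH⇒aaafaaaHaaaHH⇒aaafaaakaaaHH⇒aaafaaakaaakH⇒aaafaaakaaakk

S ⇒ aSH   [S → a S H]
aSH ⇒ aaSHH   [S → a S H]
aaSHH ⇒ aaaSHHH   [S → a S H]
aaaSHHH ⇒ aaafHHH   [S → f]
aaafHHH ⇒ aaafaHaHH   [H → a H a]
aaafaHaHH ⇒ aaafaaHaaHH   [H → a H a]
aaafaaHaaHH ⇒ aaafaaaHaaaHH   [H → a H a]
aaafaaaHaaaHH ⇒ aaafaaakaaaHH   [H → k]
aaafaaakaaaHH ⇒ aaafaaakaaakH   [H → k]
aaafaaakaaakH ⇒ aaafaaakaaakk   [H → k]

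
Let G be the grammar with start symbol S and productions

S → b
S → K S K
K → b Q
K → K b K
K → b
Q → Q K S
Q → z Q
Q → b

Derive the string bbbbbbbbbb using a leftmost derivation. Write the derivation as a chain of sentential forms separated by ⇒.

S ⇒ KSK   [S → K S K]
KSK ⇒ KbKSK   [K → K b K]
KbKSK ⇒ KbKbKSK   [K → K b K]
KbKbKSK ⇒ bQbKbKSK   [K → b Q]
bQbKbKSK ⇒ bQKSbKbKSK   [Q → Q K S]
bQKSbKbKSK ⇒ bbKSbKbKSK   [Q → b]
bbKSbKbKSK ⇒ bbbSbKbKSK   [K → b]
bbbSbKbKSK ⇒ bbbbbKbKSK   [S → b]
bbbbbKbKSK ⇒ bbbbbbbKSK   [K → b]
bbbbbbbKSK ⇒ bbbbbbbbSK   [K → b]
bbbbbbbbSK ⇒ bbbbbbbbbK   [S → b]
bbbbbbbbbK ⇒ bbbbbbbbbb   [K → b]

S⇒KSK⇒KbKSK⇒KbKbKSK⇒bQbKbKSK⇒bQKSbKbKSK⇒bbKSbKbKSK⇒bbbSbKbKSK⇒bbbbbKbKSK⇒bbbbbbbKSK⇒bbbbbbbbSK⇒bbbbbbbbbK⇒bbbbbbbbbb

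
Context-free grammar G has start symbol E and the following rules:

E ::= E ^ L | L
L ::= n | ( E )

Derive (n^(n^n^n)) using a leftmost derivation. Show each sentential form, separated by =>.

E=>L=>(E)=>(E^L)=>(L^L)=>(n^L)=>(n^(E))=>(n^(E^L))=>(n^(E^L^L))=>(n^(L^L^L))=>(n^(n^L^L))=>(n^(n^n^L))=>(n^(n^n^n))

E => L   [E ::= L]
L => (E)   [L ::= ( E )]
(E) => (E^L)   [E ::= E ^ L]
(E^L) => (L^L)   [E ::= L]
(L^L) => (n^L)   [L ::= n]
(n^L) => (n^(E))   [L ::= ( E )]
(n^(E)) => (n^(E^L))   [E ::= E ^ L]
(n^(E^L)) => (n^(E^L^L))   [E ::= E ^ L]
(n^(E^L^L)) => (n^(L^L^L))   [E ::= L]
(n^(L^L^L)) => (n^(n^L^L))   [L ::= n]
(n^(n^L^L)) => (n^(n^n^L))   [L ::= n]
(n^(n^n^L)) => (n^(n^n^n))   [L ::= n]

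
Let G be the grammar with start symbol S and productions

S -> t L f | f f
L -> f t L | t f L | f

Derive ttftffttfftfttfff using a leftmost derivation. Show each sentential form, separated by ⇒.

S⇒tLf⇒ttfLf⇒ttftfLf⇒ttftfftLf⇒ttftffttfLf⇒ttftffttfftLf⇒ttftffttfftftLf⇒ttftffttfftfttfLf⇒ttftffttfftfttfff

S ⇒ tLf   [S -> t L f]
tLf ⇒ ttfLf   [L -> t f L]
ttfLf ⇒ ttftfLf   [L -> t f L]
ttftfLf ⇒ ttftfftLf   [L -> f t L]
ttftfftLf ⇒ ttftffttfLf   [L -> t f L]
ttftffttfLf ⇒ ttftffttfftLf   [L -> f t L]
ttftffttfftLf ⇒ ttftffttfftftLf   [L -> f t L]
ttftffttfftftLf ⇒ ttftffttfftfttfLf   [L -> t f L]
ttftffttfftfttfLf ⇒ ttftffttfftfttfff   [L -> f]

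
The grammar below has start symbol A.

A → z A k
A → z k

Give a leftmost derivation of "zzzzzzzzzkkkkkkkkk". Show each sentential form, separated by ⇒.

A ⇒ zAk ⇒ zzAkk ⇒ zzzAkkk ⇒ zzzzAkkkk ⇒ zzzzzAkkkkk ⇒ zzzzzzAkkkkkk ⇒ zzzzzzzAkkkkkkk ⇒ zzzzzzzzAkkkkkkkk ⇒ zzzzzzzzzkkkkkkkkk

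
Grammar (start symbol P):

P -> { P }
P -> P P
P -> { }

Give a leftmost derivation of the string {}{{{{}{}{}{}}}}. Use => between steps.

P=>PP=>{}P=>{}{P}=>{}{{P}}=>{}{{{P}}}=>{}{{{PP}}}=>{}{{{PPP}}}=>{}{{{{}PP}}}=>{}{{{{}PPP}}}=>{}{{{{}{}PP}}}=>{}{{{{}{}{}P}}}=>{}{{{{}{}{}{}}}}

P => PP   [P -> P P]
PP => {}P   [P -> { }]
{}P => {}{P}   [P -> { P }]
{}{P} => {}{{P}}   [P -> { P }]
{}{{P}} => {}{{{P}}}   [P -> { P }]
{}{{{P}}} => {}{{{PP}}}   [P -> P P]
{}{{{PP}}} => {}{{{PPP}}}   [P -> P P]
{}{{{PPP}}} => {}{{{{}PP}}}   [P -> { }]
{}{{{{}PP}}} => {}{{{{}PPP}}}   [P -> P P]
{}{{{{}PPP}}} => {}{{{{}{}PP}}}   [P -> { }]
{}{{{{}{}PP}}} => {}{{{{}{}{}P}}}   [P -> { }]
{}{{{{}{}{}P}}} => {}{{{{}{}{}{}}}}   [P -> { }]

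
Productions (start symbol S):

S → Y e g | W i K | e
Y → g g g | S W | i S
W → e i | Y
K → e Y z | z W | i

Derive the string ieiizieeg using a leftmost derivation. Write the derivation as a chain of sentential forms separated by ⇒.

S ⇒ Yeg ⇒ iSeg ⇒ iWiKeg ⇒ ieiiKeg ⇒ ieiizWeg ⇒ ieiizYeg ⇒ ieiiziSeg ⇒ ieiizieeg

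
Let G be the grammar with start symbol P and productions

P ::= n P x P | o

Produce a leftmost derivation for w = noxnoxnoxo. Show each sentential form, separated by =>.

P=>nPxP=>noxP=>noxnPxP=>noxnoxP=>noxnoxnPxP=>noxnoxnoxP=>noxnoxnoxo

P => nPxP   [P ::= n P x P]
nPxP => noxP   [P ::= o]
noxP => noxnPxP   [P ::= n P x P]
noxnPxP => noxnoxP   [P ::= o]
noxnoxP => noxnoxnPxP   [P ::= n P x P]
noxnoxnPxP => noxnoxnoxP   [P ::= o]
noxnoxnoxP => noxnoxnoxo   [P ::= o]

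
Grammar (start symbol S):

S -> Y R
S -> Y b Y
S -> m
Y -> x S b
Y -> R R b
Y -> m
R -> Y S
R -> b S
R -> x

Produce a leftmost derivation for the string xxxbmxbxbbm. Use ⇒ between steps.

S ⇒ YbY ⇒ xSbbY ⇒ xYRbbY ⇒ xRRbRbbY ⇒ xYSRbRbbY ⇒ xRRbSRbRbbY ⇒ xxRbSRbRbbY ⇒ xxxbSRbRbbY ⇒ xxxbmRbRbbY ⇒ xxxbmxbRbbY ⇒ xxxbmxbxbbY ⇒ xxxbmxbxbbm

S ⇒ YbY   [S -> Y b Y]
YbY ⇒ xSbbY   [Y -> x S b]
xSbbY ⇒ xYRbbY   [S -> Y R]
xYRbbY ⇒ xRRbRbbY   [Y -> R R b]
xRRbRbbY ⇒ xYSRbRbbY   [R -> Y S]
xYSRbRbbY ⇒ xRRbSRbRbbY   [Y -> R R b]
xRRbSRbRbbY ⇒ xxRbSRbRbbY   [R -> x]
xxRbSRbRbbY ⇒ xxxbSRbRbbY   [R -> x]
xxxbSRbRbbY ⇒ xxxbmRbRbbY   [S -> m]
xxxbmRbRbbY ⇒ xxxbmxbRbbY   [R -> x]
xxxbmxbRbbY ⇒ xxxbmxbxbbY   [R -> x]
xxxbmxbxbbY ⇒ xxxbmxbxbbm   [Y -> m]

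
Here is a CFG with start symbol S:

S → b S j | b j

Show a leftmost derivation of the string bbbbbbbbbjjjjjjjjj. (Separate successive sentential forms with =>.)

S => bSj => bbSjj => bbbSjjj => bbbbSjjjj => bbbbbSjjjjj => bbbbbbSjjjjjj => bbbbbbbSjjjjjjj => bbbbbbbbSjjjjjjjj => bbbbbbbbbjjjjjjjjj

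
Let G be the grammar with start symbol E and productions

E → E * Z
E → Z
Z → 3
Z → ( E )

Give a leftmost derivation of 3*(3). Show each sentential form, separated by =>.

E => E*Z => Z*Z => 3*Z => 3*(E) => 3*(Z) => 3*(3)

E => E*Z   [E → E * Z]
E*Z => Z*Z   [E → Z]
Z*Z => 3*Z   [Z → 3]
3*Z => 3*(E)   [Z → ( E )]
3*(E) => 3*(Z)   [E → Z]
3*(Z) => 3*(3)   [Z → 3]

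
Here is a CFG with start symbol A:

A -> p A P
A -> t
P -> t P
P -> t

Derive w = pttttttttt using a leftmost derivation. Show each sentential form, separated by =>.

A=>pAP=>ptP=>pttP=>ptttP=>pttttP=>ptttttP=>pttttttP=>ptttttttP=>pttttttttP=>pttttttttt

A => pAP   [A -> p A P]
pAP => ptP   [A -> t]
ptP => pttP   [P -> t P]
pttP => ptttP   [P -> t P]
ptttP => pttttP   [P -> t P]
pttttP => ptttttP   [P -> t P]
ptttttP => pttttttP   [P -> t P]
pttttttP => ptttttttP   [P -> t P]
ptttttttP => pttttttttP   [P -> t P]
pttttttttP => pttttttttt   [P -> t]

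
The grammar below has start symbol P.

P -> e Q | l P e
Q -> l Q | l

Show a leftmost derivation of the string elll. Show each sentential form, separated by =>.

P => eQ => elQ => ellQ => elll

P => eQ   [P -> e Q]
eQ => elQ   [Q -> l Q]
elQ => ellQ   [Q -> l Q]
ellQ => elll   [Q -> l]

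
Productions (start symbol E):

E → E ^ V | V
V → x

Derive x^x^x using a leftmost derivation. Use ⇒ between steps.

E ⇒ E^V ⇒ E^V^V ⇒ V^V^V ⇒ x^V^V ⇒ x^x^V ⇒ x^x^x

E ⇒ E^V   [E → E ^ V]
E^V ⇒ E^V^V   [E → E ^ V]
E^V^V ⇒ V^V^V   [E → V]
V^V^V ⇒ x^V^V   [V → x]
x^V^V ⇒ x^x^V   [V → x]
x^x^V ⇒ x^x^x   [V → x]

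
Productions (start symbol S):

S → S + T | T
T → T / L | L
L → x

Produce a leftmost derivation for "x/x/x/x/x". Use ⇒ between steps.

S⇒T⇒T/L⇒T/L/L⇒T/L/L/L⇒T/L/L/L/L⇒L/L/L/L/L⇒x/L/L/L/L⇒x/x/L/L/L⇒x/x/x/L/L⇒x/x/x/x/L⇒x/x/x/x/x

S ⇒ T   [S → T]
T ⇒ T/L   [T → T / L]
T/L ⇒ T/L/L   [T → T / L]
T/L/L ⇒ T/L/L/L   [T → T / L]
T/L/L/L ⇒ T/L/L/L/L   [T → T / L]
T/L/L/L/L ⇒ L/L/L/L/L   [T → L]
L/L/L/L/L ⇒ x/L/L/L/L   [L → x]
x/L/L/L/L ⇒ x/x/L/L/L   [L → x]
x/x/L/L/L ⇒ x/x/x/L/L   [L → x]
x/x/x/L/L ⇒ x/x/x/x/L   [L → x]
x/x/x/x/L ⇒ x/x/x/x/x   [L → x]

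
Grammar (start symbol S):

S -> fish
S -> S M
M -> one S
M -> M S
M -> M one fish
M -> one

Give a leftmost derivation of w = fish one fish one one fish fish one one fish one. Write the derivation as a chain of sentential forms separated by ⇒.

S ⇒ S M   [S -> S M]
S M ⇒ S M M   [S -> S M]
S M M ⇒ fish M M   [S -> fish]
fish M M ⇒ fish M S M   [M -> M S]
fish M S M ⇒ fish one S S M   [M -> one S]
fish one S S M ⇒ fish one S M S M   [S -> S M]
fish one S M S M ⇒ fish one fish M S M   [S -> fish]
fish one fish M S M ⇒ fish one fish M one fish S M   [M -> M one fish]
fish one fish M one fish S M ⇒ fish one fish one one fish S M   [M -> one]
fish one fish one one fish S M ⇒ fish one fish one one fish S M M   [S -> S M]
fish one fish one one fish S M M ⇒ fish one fish one one fish fish M M   [S -> fish]
fish one fish one one fish fish M M ⇒ fish one fish one one fish fish M one fish M   [M -> M one fish]
fish one fish one one fish fish M one fish M ⇒ fish one fish one one fish fish one one fish M   [M -> one]
fish one fish one one fish fish one one fish M ⇒ fish one fish one one fish fish one one fish one   [M -> one]

S ⇒ S M ⇒ S M M ⇒ fish M M ⇒ fish M S M ⇒ fish one S S M ⇒ fish one S M S M ⇒ fish one fish M S M ⇒ fish one fish M one fish S M ⇒ fish one fish one one fish S M ⇒ fish one fish one one fish S M M ⇒ fish one fish one one fish fish M M ⇒ fish one fish one one fish fish M one fish M ⇒ fish one fish one one fish fish one one fish M ⇒ fish one fish one one fish fish one one fish one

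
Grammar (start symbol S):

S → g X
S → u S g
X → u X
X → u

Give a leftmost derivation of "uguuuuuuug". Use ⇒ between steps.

S ⇒ uSg ⇒ ugXg ⇒ uguXg ⇒ uguuXg ⇒ uguuuXg ⇒ uguuuuXg ⇒ uguuuuuXg ⇒ uguuuuuuXg ⇒ uguuuuuuug

S ⇒ uSg   [S → u S g]
uSg ⇒ ugXg   [S → g X]
ugXg ⇒ uguXg   [X → u X]
uguXg ⇒ uguuXg   [X → u X]
uguuXg ⇒ uguuuXg   [X → u X]
uguuuXg ⇒ uguuuuXg   [X → u X]
uguuuuXg ⇒ uguuuuuXg   [X → u X]
uguuuuuXg ⇒ uguuuuuuXg   [X → u X]
uguuuuuuXg ⇒ uguuuuuuug   [X → u]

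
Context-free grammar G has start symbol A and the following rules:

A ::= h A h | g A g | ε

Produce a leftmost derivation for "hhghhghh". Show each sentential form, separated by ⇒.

A ⇒ hAh ⇒ hhAhh ⇒ hhgAghh ⇒ hhghAhghh ⇒ hhghhghh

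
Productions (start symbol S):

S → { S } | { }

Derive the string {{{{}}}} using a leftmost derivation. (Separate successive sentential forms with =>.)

S => {S} => {{S}} => {{{S}}} => {{{{}}}}

S => {S}   [S → { S }]
{S} => {{S}}   [S → { S }]
{{S}} => {{{S}}}   [S → { S }]
{{{S}}} => {{{{}}}}   [S → { }]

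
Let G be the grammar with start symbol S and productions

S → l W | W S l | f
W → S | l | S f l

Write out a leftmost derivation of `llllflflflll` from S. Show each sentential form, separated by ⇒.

S ⇒ WSl ⇒ lSl ⇒ lWSll ⇒ llSll ⇒ llWSlll ⇒ llSSlll ⇒ lllWSlll ⇒ lllSflSlll ⇒ lllWSlflSlll ⇒ llllSlflSlll ⇒ llllflflSlll ⇒ llllflflflll

S ⇒ WSl   [S → W S l]
WSl ⇒ lSl   [W → l]
lSl ⇒ lWSll   [S → W S l]
lWSll ⇒ llSll   [W → l]
llSll ⇒ llWSlll   [S → W S l]
llWSlll ⇒ llSSlll   [W → S]
llSSlll ⇒ lllWSlll   [S → l W]
lllWSlll ⇒ lllSflSlll   [W → S f l]
lllSflSlll ⇒ lllWSlflSlll   [S → W S l]
lllWSlflSlll ⇒ llllSlflSlll   [W → l]
llllSlflSlll ⇒ llllflflSlll   [S → f]
llllflflSlll ⇒ llllflflflll   [S → f]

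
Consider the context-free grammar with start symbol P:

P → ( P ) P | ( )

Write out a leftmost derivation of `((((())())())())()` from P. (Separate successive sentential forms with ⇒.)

P⇒(P)P⇒((P)P)P⇒(((P)P)P)P⇒((((P)P)P)P)P⇒((((())P)P)P)P⇒((((())())P)P)P⇒((((())())())P)P⇒((((())())())())P⇒((((())())())())()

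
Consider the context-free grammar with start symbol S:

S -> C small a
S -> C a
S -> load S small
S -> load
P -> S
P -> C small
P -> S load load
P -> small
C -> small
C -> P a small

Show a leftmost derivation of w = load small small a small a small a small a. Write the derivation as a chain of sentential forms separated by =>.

S => C a   [S -> C a]
C a => P a small a   [C -> P a small]
P a small a => S a small a   [P -> S]
S a small a => load S small a small a   [S -> load S small]
load S small a small a => load C a small a small a   [S -> C a]
load C a small a small a => load P a small a small a small a   [C -> P a small]
load P a small a small a small a => load C small a small a small a small a   [P -> C small]
load C small a small a small a small a => load small small a small a small a small a   [C -> small]

S => C a => P a small a => S a small a => load S small a small a => load C a small a small a => load P a small a small a small a => load C small a small a small a small a => load small small a small a small a small a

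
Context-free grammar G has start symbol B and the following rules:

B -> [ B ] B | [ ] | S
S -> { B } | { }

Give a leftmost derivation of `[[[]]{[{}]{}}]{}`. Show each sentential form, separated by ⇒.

B ⇒ [B]B ⇒ [[B]B]B ⇒ [[[]]B]B ⇒ [[[]]S]B ⇒ [[[]]{B}]B ⇒ [[[]]{[B]B}]B ⇒ [[[]]{[S]B}]B ⇒ [[[]]{[{}]B}]B ⇒ [[[]]{[{}]S}]B ⇒ [[[]]{[{}]{}}]B ⇒ [[[]]{[{}]{}}]S ⇒ [[[]]{[{}]{}}]{}

B ⇒ [B]B   [B -> [ B ] B]
[B]B ⇒ [[B]B]B   [B -> [ B ] B]
[[B]B]B ⇒ [[[]]B]B   [B -> [ ]]
[[[]]B]B ⇒ [[[]]S]B   [B -> S]
[[[]]S]B ⇒ [[[]]{B}]B   [S -> { B }]
[[[]]{B}]B ⇒ [[[]]{[B]B}]B   [B -> [ B ] B]
[[[]]{[B]B}]B ⇒ [[[]]{[S]B}]B   [B -> S]
[[[]]{[S]B}]B ⇒ [[[]]{[{}]B}]B   [S -> { }]
[[[]]{[{}]B}]B ⇒ [[[]]{[{}]S}]B   [B -> S]
[[[]]{[{}]S}]B ⇒ [[[]]{[{}]{}}]B   [S -> { }]
[[[]]{[{}]{}}]B ⇒ [[[]]{[{}]{}}]S   [B -> S]
[[[]]{[{}]{}}]S ⇒ [[[]]{[{}]{}}]{}   [S -> { }]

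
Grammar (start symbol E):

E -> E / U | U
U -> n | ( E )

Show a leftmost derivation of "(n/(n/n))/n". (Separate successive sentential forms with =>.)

E => E/U => U/U => (E)/U => (E/U)/U => (U/U)/U => (n/U)/U => (n/(E))/U => (n/(E/U))/U => (n/(U/U))/U => (n/(n/U))/U => (n/(n/n))/U => (n/(n/n))/n

E => E/U   [E -> E / U]
E/U => U/U   [E -> U]
U/U => (E)/U   [U -> ( E )]
(E)/U => (E/U)/U   [E -> E / U]
(E/U)/U => (U/U)/U   [E -> U]
(U/U)/U => (n/U)/U   [U -> n]
(n/U)/U => (n/(E))/U   [U -> ( E )]
(n/(E))/U => (n/(E/U))/U   [E -> E / U]
(n/(E/U))/U => (n/(U/U))/U   [E -> U]
(n/(U/U))/U => (n/(n/U))/U   [U -> n]
(n/(n/U))/U => (n/(n/n))/U   [U -> n]
(n/(n/n))/U => (n/(n/n))/n   [U -> n]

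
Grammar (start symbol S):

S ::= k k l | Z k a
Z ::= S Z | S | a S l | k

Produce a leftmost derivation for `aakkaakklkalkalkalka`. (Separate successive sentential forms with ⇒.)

S⇒Zka⇒aSlka⇒aZkalka⇒aaSlkalka⇒aaZkalkalka⇒aaSZkalkalka⇒aaZkaZkalkalka⇒aakkaZkalkalka⇒aakkaaSlkalkalka⇒aakkaaZkalkalkalka⇒aakkaaSkalkalkalka⇒aakkaakklkalkalkalka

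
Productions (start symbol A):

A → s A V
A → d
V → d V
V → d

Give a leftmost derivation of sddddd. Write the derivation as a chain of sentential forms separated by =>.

A => sAV   [A → s A V]
sAV => sdV   [A → d]
sdV => sddV   [V → d V]
sddV => sdddV   [V → d V]
sdddV => sddddV   [V → d V]
sddddV => sddddd   [V → d]

A => sAV => sdV => sddV => sdddV => sddddV => sddddd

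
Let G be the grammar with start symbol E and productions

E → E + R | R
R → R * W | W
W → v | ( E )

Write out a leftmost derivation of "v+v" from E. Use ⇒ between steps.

E ⇒ E+R   [E → E + R]
E+R ⇒ R+R   [E → R]
R+R ⇒ W+R   [R → W]
W+R ⇒ v+R   [W → v]
v+R ⇒ v+W   [R → W]
v+W ⇒ v+v   [W → v]

E ⇒ E+R ⇒ R+R ⇒ W+R ⇒ v+R ⇒ v+W ⇒ v+v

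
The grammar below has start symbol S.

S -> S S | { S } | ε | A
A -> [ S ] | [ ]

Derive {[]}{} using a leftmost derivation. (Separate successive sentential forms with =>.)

S => SS => {S}S => {A}S => {[]}S => {[]}SS => {[]}{S}S => {[]}{}S => {[]}{}

S => SS   [S -> S S]
SS => {S}S   [S -> { S }]
{S}S => {A}S   [S -> A]
{A}S => {[]}S   [A -> [ ]]
{[]}S => {[]}SS   [S -> S S]
{[]}SS => {[]}{S}S   [S -> { S }]
{[]}{S}S => {[]}{}S   [S -> ε]
{[]}{}S => {[]}{}   [S -> ε]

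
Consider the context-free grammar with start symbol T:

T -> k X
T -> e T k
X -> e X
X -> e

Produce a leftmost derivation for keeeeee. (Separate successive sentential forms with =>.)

T => kX => keX => keeX => keeeX => keeeeX => keeeeeX => keeeeee

T => kX   [T -> k X]
kX => keX   [X -> e X]
keX => keeX   [X -> e X]
keeX => keeeX   [X -> e X]
keeeX => keeeeX   [X -> e X]
keeeeX => keeeeeX   [X -> e X]
keeeeeX => keeeeee   [X -> e]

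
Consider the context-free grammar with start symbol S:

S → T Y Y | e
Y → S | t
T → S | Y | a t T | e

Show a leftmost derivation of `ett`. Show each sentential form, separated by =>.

S => TYY => YYY => SYY => eYY => etY => ett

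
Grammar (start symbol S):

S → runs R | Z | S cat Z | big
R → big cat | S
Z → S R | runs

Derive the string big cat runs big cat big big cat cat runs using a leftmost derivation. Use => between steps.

S => S cat Z => S cat Z cat Z => big cat Z cat Z => big cat S R cat Z => big cat Z R cat Z => big cat S R R cat Z => big cat runs R R R cat Z => big cat runs big cat R R cat Z => big cat runs big cat S R cat Z => big cat runs big cat big R cat Z => big cat runs big cat big big cat cat Z => big cat runs big cat big big cat cat runs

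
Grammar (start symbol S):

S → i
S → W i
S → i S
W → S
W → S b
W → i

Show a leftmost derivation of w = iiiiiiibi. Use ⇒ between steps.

S ⇒ iS ⇒ iiS ⇒ iiWi ⇒ iiSbi ⇒ iiiSbi ⇒ iiiiSbi ⇒ iiiiiSbi ⇒ iiiiiWibi ⇒ iiiiiiibi

S ⇒ iS   [S → i S]
iS ⇒ iiS   [S → i S]
iiS ⇒ iiWi   [S → W i]
iiWi ⇒ iiSbi   [W → S b]
iiSbi ⇒ iiiSbi   [S → i S]
iiiSbi ⇒ iiiiSbi   [S → i S]
iiiiSbi ⇒ iiiiiSbi   [S → i S]
iiiiiSbi ⇒ iiiiiWibi   [S → W i]
iiiiiWibi ⇒ iiiiiiibi   [W → i]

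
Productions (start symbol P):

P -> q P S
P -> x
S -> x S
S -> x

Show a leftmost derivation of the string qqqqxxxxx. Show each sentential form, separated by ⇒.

P ⇒ qPS ⇒ qqPSS ⇒ qqqPSSS ⇒ qqqqPSSSS ⇒ qqqqxSSSS ⇒ qqqqxxSSS ⇒ qqqqxxxSS ⇒ qqqqxxxxS ⇒ qqqqxxxxx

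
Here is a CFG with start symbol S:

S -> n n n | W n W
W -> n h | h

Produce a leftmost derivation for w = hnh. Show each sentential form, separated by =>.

S => WnW   [S -> W n W]
WnW => hnW   [W -> h]
hnW => hnh   [W -> h]

S=>WnW=>hnW=>hnh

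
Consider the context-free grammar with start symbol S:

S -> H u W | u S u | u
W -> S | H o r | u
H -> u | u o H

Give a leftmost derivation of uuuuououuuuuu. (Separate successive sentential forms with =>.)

S=>uSu=>uuSuu=>uuuSuuu=>uuuHuWuuu=>uuuuoHuWuuu=>uuuuouoHuWuuu=>uuuuououuWuuu=>uuuuououuuuuu

S => uSu   [S -> u S u]
uSu => uuSuu   [S -> u S u]
uuSuu => uuuSuuu   [S -> u S u]
uuuSuuu => uuuHuWuuu   [S -> H u W]
uuuHuWuuu => uuuuoHuWuuu   [H -> u o H]
uuuuoHuWuuu => uuuuouoHuWuuu   [H -> u o H]
uuuuouoHuWuuu => uuuuououuWuuu   [H -> u]
uuuuououuWuuu => uuuuououuuuuu   [W -> u]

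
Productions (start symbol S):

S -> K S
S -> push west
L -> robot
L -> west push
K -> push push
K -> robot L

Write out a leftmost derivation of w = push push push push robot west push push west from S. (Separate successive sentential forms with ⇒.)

S ⇒ K S   [S -> K S]
K S ⇒ push push S   [K -> push push]
push push S ⇒ push push K S   [S -> K S]
push push K S ⇒ push push push push S   [K -> push push]
push push push push S ⇒ push push push push K S   [S -> K S]
push push push push K S ⇒ push push push push robot L S   [K -> robot L]
push push push push robot L S ⇒ push push push push robot west push S   [L -> west push]
push push push push robot west push S ⇒ push push push push robot west push push west   [S -> push west]

S ⇒ K S ⇒ push push S ⇒ push push K S ⇒ push push push push S ⇒ push push push push K S ⇒ push push push push robot L S ⇒ push push push push robot west push S ⇒ push push push push robot west push push west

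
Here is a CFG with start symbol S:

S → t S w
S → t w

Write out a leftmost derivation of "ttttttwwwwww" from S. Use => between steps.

S => tSw => ttSww => tttSwww => ttttSwwww => tttttSwwwww => ttttttwwwwww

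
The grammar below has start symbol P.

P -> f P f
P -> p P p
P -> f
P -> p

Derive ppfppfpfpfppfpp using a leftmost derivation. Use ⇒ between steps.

P ⇒ pPp   [P -> p P p]
pPp ⇒ ppPpp   [P -> p P p]
ppPpp ⇒ ppfPfpp   [P -> f P f]
ppfPfpp ⇒ ppfpPpfpp   [P -> p P p]
ppfpPpfpp ⇒ ppfppPppfpp   [P -> p P p]
ppfppPppfpp ⇒ ppfppfPfppfpp   [P -> f P f]
ppfppfPfppfpp ⇒ ppfppfpPpfppfpp   [P -> p P p]
ppfppfpPpfppfpp ⇒ ppfppfpfpfppfpp   [P -> f]

P ⇒ pPp ⇒ ppPpp ⇒ ppfPfpp ⇒ ppfpPpfpp ⇒ ppfppPppfpp ⇒ ppfppfPfppfpp ⇒ ppfppfpPpfppfpp ⇒ ppfppfpfpfppfpp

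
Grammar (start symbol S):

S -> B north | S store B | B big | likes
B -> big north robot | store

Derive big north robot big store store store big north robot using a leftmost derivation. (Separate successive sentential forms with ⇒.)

S ⇒ S store B ⇒ S store B store B ⇒ B big store B store B ⇒ big north robot big store B store B ⇒ big north robot big store store store B ⇒ big north robot big store store store big north robot

S ⇒ S store B   [S -> S store B]
S store B ⇒ S store B store B   [S -> S store B]
S store B store B ⇒ B big store B store B   [S -> B big]
B big store B store B ⇒ big north robot big store B store B   [B -> big north robot]
big north robot big store B store B ⇒ big north robot big store store store B   [B -> store]
big north robot big store store store B ⇒ big north robot big store store store big north robot   [B -> big north robot]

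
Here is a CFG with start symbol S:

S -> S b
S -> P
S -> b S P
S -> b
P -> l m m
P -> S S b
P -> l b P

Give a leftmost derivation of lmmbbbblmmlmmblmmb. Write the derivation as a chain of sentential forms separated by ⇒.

S ⇒ P ⇒ SSb ⇒ PSb ⇒ lmmSb ⇒ lmmbSPb ⇒ lmmbSbPb ⇒ lmmbbSPbPb ⇒ lmmbbbSPPbPb ⇒ lmmbbbbPPbPb ⇒ lmmbbbblmmPbPb ⇒ lmmbbbblmmlmmbPb ⇒ lmmbbbblmmlmmblmmb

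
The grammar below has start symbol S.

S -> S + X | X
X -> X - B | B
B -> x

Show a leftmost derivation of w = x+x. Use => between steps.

S => S+X   [S -> S + X]
S+X => X+X   [S -> X]
X+X => B+X   [X -> B]
B+X => x+X   [B -> x]
x+X => x+B   [X -> B]
x+B => x+x   [B -> x]

S => S+X => X+X => B+X => x+X => x+B => x+x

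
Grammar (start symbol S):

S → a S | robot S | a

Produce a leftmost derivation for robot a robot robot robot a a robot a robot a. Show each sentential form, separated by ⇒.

S ⇒ robot S ⇒ robot a S ⇒ robot a robot S ⇒ robot a robot robot S ⇒ robot a robot robot robot S ⇒ robot a robot robot robot a S ⇒ robot a robot robot robot a a S ⇒ robot a robot robot robot a a robot S ⇒ robot a robot robot robot a a robot a S ⇒ robot a robot robot robot a a robot a robot S ⇒ robot a robot robot robot a a robot a robot a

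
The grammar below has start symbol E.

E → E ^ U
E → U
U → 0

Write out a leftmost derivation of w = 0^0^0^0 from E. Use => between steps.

E => E^U => E^U^U => E^U^U^U => U^U^U^U => 0^U^U^U => 0^0^U^U => 0^0^0^U => 0^0^0^0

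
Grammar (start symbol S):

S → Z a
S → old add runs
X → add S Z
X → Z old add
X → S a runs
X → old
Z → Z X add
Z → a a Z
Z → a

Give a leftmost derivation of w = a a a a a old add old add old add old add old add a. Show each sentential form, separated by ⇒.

S ⇒ Z a ⇒ Z X add a ⇒ a a Z X add a ⇒ a a a a Z X add a ⇒ a a a a Z X add X add a ⇒ a a a a Z X add X add X add a ⇒ a a a a Z X add X add X add X add a ⇒ a a a a Z X add X add X add X add X add a ⇒ a a a a a X add X add X add X add X add a ⇒ a a a a a old add X add X add X add X add a ⇒ a a a a a old add old add X add X add X add a ⇒ a a a a a old add old add old add X add X add a ⇒ a a a a a old add old add old add old add X add a ⇒ a a a a a old add old add old add old add old add a

S ⇒ Z a   [S → Z a]
Z a ⇒ Z X add a   [Z → Z X add]
Z X add a ⇒ a a Z X add a   [Z → a a Z]
a a Z X add a ⇒ a a a a Z X add a   [Z → a a Z]
a a a a Z X add a ⇒ a a a a Z X add X add a   [Z → Z X add]
a a a a Z X add X add a ⇒ a a a a Z X add X add X add a   [Z → Z X add]
a a a a Z X add X add X add a ⇒ a a a a Z X add X add X add X add a   [Z → Z X add]
a a a a Z X add X add X add X add a ⇒ a a a a Z X add X add X add X add X add a   [Z → Z X add]
a a a a Z X add X add X add X add X add a ⇒ a a a a a X add X add X add X add X add a   [Z → a]
a a a a a X add X add X add X add X add a ⇒ a a a a a old add X add X add X add X add a   [X → old]
a a a a a old add X add X add X add X add a ⇒ a a a a a old add old add X add X add X add a   [X → old]
a a a a a old add old add X add X add X add a ⇒ a a a a a old add old add old add X add X add a   [X → old]
a a a a a old add old add old add X add X add a ⇒ a a a a a old add old add old add old add X add a   [X → old]
a a a a a old add old add old add old add X add a ⇒ a a a a a old add old add old add old add old add a   [X → old]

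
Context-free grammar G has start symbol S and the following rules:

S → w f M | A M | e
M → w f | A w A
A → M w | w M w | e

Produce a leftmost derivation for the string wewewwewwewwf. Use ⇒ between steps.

S ⇒ AM   [S → A M]
AM ⇒ wMwM   [A → w M w]
wMwM ⇒ wAwAwM   [M → A w A]
wAwAwM ⇒ wMwwAwM   [A → M w]
wMwwAwM ⇒ wAwAwwAwM   [M → A w A]
wAwAwwAwM ⇒ wMwwAwwAwM   [A → M w]
wMwwAwwAwM ⇒ wAwAwwAwwAwM   [M → A w A]
wAwAwwAwwAwM ⇒ wewAwwAwwAwM   [A → e]
wewAwwAwwAwM ⇒ wewewwAwwAwM   [A → e]
wewewwAwwAwM ⇒ wewewwewwAwM   [A → e]
wewewwewwAwM ⇒ wewewwewwewM   [A → e]
wewewwewwewM ⇒ wewewwewwewwf   [M → w f]

S ⇒ AM ⇒ wMwM ⇒ wAwAwM ⇒ wMwwAwM ⇒ wAwAwwAwM ⇒ wMwwAwwAwM ⇒ wAwAwwAwwAwM ⇒ wewAwwAwwAwM ⇒ wewewwAwwAwM ⇒ wewewwewwAwM ⇒ wewewwewwewM ⇒ wewewwewwewwf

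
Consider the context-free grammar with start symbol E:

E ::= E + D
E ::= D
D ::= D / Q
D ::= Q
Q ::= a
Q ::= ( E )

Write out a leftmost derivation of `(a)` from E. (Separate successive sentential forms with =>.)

E => D => Q => (E) => (D) => (Q) => (a)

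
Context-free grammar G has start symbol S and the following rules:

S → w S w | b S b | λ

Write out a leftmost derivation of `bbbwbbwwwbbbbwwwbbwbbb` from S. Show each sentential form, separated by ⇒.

S ⇒ bSb ⇒ bbSbb ⇒ bbbSbbb ⇒ bbbwSwbbb ⇒ bbbwbSbwbbb ⇒ bbbwbbSbbwbbb ⇒ bbbwbbwSwbbwbbb ⇒ bbbwbbwwSwwbbwbbb ⇒ bbbwbbwwwSwwwbbwbbb ⇒ bbbwbbwwwbSbwwwbbwbbb ⇒ bbbwbbwwwbbSbbwwwbbwbbb ⇒ bbbwbbwwwbbbbwwwbbwbbb

S ⇒ bSb   [S → b S b]
bSb ⇒ bbSbb   [S → b S b]
bbSbb ⇒ bbbSbbb   [S → b S b]
bbbSbbb ⇒ bbbwSwbbb   [S → w S w]
bbbwSwbbb ⇒ bbbwbSbwbbb   [S → b S b]
bbbwbSbwbbb ⇒ bbbwbbSbbwbbb   [S → b S b]
bbbwbbSbbwbbb ⇒ bbbwbbwSwbbwbbb   [S → w S w]
bbbwbbwSwbbwbbb ⇒ bbbwbbwwSwwbbwbbb   [S → w S w]
bbbwbbwwSwwbbwbbb ⇒ bbbwbbwwwSwwwbbwbbb   [S → w S w]
bbbwbbwwwSwwwbbwbbb ⇒ bbbwbbwwwbSbwwwbbwbbb   [S → b S b]
bbbwbbwwwbSbwwwbbwbbb ⇒ bbbwbbwwwbbSbbwwwbbwbbb   [S → b S b]
bbbwbbwwwbbSbbwwwbbwbbb ⇒ bbbwbbwwwbbbbwwwbbwbbb   [S → λ]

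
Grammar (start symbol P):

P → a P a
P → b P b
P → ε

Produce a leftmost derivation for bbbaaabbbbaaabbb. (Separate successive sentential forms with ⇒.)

P ⇒ bPb ⇒ bbPbb ⇒ bbbPbbb ⇒ bbbaPabbb ⇒ bbbaaPaabbb ⇒ bbbaaaPaaabbb ⇒ bbbaaabPbaaabbb ⇒ bbbaaabbPbbaaabbb ⇒ bbbaaabbbbaaabbb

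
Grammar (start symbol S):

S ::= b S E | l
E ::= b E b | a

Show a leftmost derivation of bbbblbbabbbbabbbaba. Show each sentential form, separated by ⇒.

S ⇒ bSE ⇒ bbSEE ⇒ bbbSEEE ⇒ bbbbSEEEE ⇒ bbbblEEEE ⇒ bbbblbEbEEE ⇒ bbbblbbEbbEEE ⇒ bbbblbbabbEEE ⇒ bbbblbbabbbEbEE ⇒ bbbblbbabbbbEbbEE ⇒ bbbblbbabbbbabbEE ⇒ bbbblbbabbbbabbbEbE ⇒ bbbblbbabbbbabbbabE ⇒ bbbblbbabbbbabbbaba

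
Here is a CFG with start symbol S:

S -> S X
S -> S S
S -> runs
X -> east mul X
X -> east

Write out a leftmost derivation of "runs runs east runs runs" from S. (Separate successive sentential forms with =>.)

S => S S => S S S => S X S S => S S X S S => runs S X S S => runs runs X S S => runs runs east S S => runs runs east runs S => runs runs east runs runs

S => S S   [S -> S S]
S S => S S S   [S -> S S]
S S S => S X S S   [S -> S X]
S X S S => S S X S S   [S -> S S]
S S X S S => runs S X S S   [S -> runs]
runs S X S S => runs runs X S S   [S -> runs]
runs runs X S S => runs runs east S S   [X -> east]
runs runs east S S => runs runs east runs S   [S -> runs]
runs runs east runs S => runs runs east runs runs   [S -> runs]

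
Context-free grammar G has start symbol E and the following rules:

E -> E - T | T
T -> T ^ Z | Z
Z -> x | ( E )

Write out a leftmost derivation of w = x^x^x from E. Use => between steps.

E => T => T^Z => T^Z^Z => Z^Z^Z => x^Z^Z => x^x^Z => x^x^x

E => T   [E -> T]
T => T^Z   [T -> T ^ Z]
T^Z => T^Z^Z   [T -> T ^ Z]
T^Z^Z => Z^Z^Z   [T -> Z]
Z^Z^Z => x^Z^Z   [Z -> x]
x^Z^Z => x^x^Z   [Z -> x]
x^x^Z => x^x^x   [Z -> x]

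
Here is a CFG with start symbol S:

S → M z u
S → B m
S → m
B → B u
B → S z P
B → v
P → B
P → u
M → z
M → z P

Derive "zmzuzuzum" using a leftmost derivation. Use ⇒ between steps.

S ⇒ Bm   [S → B m]
Bm ⇒ SzPm   [B → S z P]
SzPm ⇒ MzuzPm   [S → M z u]
MzuzPm ⇒ zPzuzPm   [M → z P]
zPzuzPm ⇒ zBzuzPm   [P → B]
zBzuzPm ⇒ zSzPzuzPm   [B → S z P]
zSzPzuzPm ⇒ zmzPzuzPm   [S → m]
zmzPzuzPm ⇒ zmzuzuzPm   [P → u]
zmzuzuzPm ⇒ zmzuzuzum   [P → u]

S ⇒ Bm ⇒ SzPm ⇒ MzuzPm ⇒ zPzuzPm ⇒ zBzuzPm ⇒ zSzPzuzPm ⇒ zmzPzuzPm ⇒ zmzuzuzPm ⇒ zmzuzuzum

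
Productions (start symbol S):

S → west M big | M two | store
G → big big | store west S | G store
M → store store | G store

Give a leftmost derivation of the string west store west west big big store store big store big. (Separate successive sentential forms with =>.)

S => west M big   [S → west M big]
west M big => west G store big   [M → G store]
west G store big => west store west S store big   [G → store west S]
west store west S store big => west store west west M big store big   [S → west M big]
west store west west M big store big => west store west west G store big store big   [M → G store]
west store west west G store big store big => west store west west G store store big store big   [G → G store]
west store west west G store store big store big => west store west west big big store store big store big   [G → big big]

S => west M big => west G store big => west store west S store big => west store west west M big store big => west store west west G store big store big => west store west west G store store big store big => west store west west big big store store big store big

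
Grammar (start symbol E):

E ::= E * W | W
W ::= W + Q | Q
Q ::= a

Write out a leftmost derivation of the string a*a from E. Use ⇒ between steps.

E ⇒ E*W   [E ::= E * W]
E*W ⇒ W*W   [E ::= W]
W*W ⇒ Q*W   [W ::= Q]
Q*W ⇒ a*W   [Q ::= a]
a*W ⇒ a*Q   [W ::= Q]
a*Q ⇒ a*a   [Q ::= a]

E ⇒ E*W ⇒ W*W ⇒ Q*W ⇒ a*W ⇒ a*Q ⇒ a*a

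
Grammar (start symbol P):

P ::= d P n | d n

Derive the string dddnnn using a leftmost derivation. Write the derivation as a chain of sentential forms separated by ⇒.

P ⇒ dPn ⇒ ddPnn ⇒ dddnnn

P ⇒ dPn   [P ::= d P n]
dPn ⇒ ddPnn   [P ::= d P n]
ddPnn ⇒ dddnnn   [P ::= d n]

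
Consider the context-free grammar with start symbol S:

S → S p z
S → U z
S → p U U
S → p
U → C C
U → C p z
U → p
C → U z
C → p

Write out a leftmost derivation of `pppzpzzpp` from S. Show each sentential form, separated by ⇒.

S ⇒ pUU ⇒ pCCU ⇒ pUzCU ⇒ pCpzzCU ⇒ pUzpzzCU ⇒ pCCzpzzCU ⇒ ppCzpzzCU ⇒ pppzpzzCU ⇒ pppzpzzpU ⇒ pppzpzzpp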